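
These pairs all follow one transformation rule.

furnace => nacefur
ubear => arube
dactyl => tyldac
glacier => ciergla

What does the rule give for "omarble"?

rbleoma

The pattern: move the first 3 characters to the end (rotate left by 3).
Doing the same to "omarble": "rbleoma".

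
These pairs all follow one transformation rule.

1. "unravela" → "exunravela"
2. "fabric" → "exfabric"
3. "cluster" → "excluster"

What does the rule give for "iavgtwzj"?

What's happening: prepend "ex".
Doing the same to "iavgtwzj": "exiavgtwzj".

exiavgtwzj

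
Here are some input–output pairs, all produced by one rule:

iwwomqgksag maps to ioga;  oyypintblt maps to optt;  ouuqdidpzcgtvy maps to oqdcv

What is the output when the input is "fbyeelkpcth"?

fekt

The rule is to keep one character in every 3, starting at position 1 (positions 1st, 4th, 7th, ...).
For "fbyeelkpcth" the result is "fekt".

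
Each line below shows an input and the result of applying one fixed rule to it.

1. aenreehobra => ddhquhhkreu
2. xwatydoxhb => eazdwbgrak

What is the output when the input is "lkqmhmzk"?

nontpkpc

Each output is the input with this applied: move the last character to the front, then shift every letter 3 places forward in the alphabet (wrapping around).
On "lkqmhmzk": the first step gives "klkqmhmz", and the second then gives "nontpkpc".
(Check on "xwatydoxhb": → "bxwatydoxh" → "eazdwbgrak" ✓)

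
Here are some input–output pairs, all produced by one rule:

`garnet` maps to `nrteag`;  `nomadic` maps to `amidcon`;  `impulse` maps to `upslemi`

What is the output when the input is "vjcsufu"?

The transformation: swap each adjacent pair of characters (1↔2, 3↔4, ...), then move the first 2 characters to the end (rotate left by 2).
For "vjcsufu", step one produces "jvscfuu"; step two turns that into "scfuujv".

scfuujv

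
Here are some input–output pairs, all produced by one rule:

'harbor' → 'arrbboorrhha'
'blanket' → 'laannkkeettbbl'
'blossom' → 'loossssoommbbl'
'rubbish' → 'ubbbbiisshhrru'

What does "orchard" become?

Each output is the input with this applied: double every character, then move the first 3 characters to the end (rotate left by 3).
Doing the same to "orchard": "rcchhaarrddoor".

rcchhaarrddoor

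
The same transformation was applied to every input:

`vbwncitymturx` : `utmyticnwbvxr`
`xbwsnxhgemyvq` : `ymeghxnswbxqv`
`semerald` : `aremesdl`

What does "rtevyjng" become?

jyvetrgn

Looking at the pairs, the operation is to move the last 2 characters to the front (rotate right by 2), then reverse the string.
For "rtevyjng", step one produces "ngrtevyj"; step two turns that into "jyvetrgn".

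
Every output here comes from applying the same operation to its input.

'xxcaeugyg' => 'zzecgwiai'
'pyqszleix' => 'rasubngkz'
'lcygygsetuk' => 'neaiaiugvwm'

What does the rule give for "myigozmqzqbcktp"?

The rule is to shift every letter 2 places forward in the alphabet (wrapping around).
Doing the same to "myigozmqzqbcktp": "oakiqbosbsdemvr".

oakiqbosbsdemvr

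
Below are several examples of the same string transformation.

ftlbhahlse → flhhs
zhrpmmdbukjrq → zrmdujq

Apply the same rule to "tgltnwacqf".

The transformation: keep every other character starting from the first (positions 1st, 3rd, 5th, ...).
So "tgltnwacqf" becomes "tlnaq".

tlnaq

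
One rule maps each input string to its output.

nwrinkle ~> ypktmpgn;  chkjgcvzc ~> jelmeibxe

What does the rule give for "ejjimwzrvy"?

What's happening: shift every letter 2 places forward in the alphabet (wrapping around), then swap each adjacent pair of characters (1↔2, 3↔4, ...).
On "ejjimwzrvy": the first step gives "gllkoybtxa", and the second then gives "lgklyotbax".

lgklyotbax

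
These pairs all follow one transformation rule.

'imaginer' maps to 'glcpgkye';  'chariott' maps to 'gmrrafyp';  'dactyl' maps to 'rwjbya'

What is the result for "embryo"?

pwmckz

The pattern: shift every letter 2 places backward in the alphabet (wrapping around), then swap the front and back halves of the string.
Applying both steps to "embryo": "ckzpwm", then "pwmckz".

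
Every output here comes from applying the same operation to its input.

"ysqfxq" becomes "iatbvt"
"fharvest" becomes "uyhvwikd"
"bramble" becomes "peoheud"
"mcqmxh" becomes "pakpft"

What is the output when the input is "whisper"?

vshuzkl

Each output is the input with this applied: move the first 3 characters to the end (rotate left by 3), then shift every letter 3 places forward in the alphabet (wrapping around).
Applying that to "whisper" gives "vshuzkl".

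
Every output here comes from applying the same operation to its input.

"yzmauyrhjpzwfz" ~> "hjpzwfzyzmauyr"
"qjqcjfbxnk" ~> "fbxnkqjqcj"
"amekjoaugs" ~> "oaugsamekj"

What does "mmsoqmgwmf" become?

mgwmfmmsoq

Each output is the input with this applied: swap the front and back halves of the string.
"mmsoqmgwmf" → "mgwmfmmsoq".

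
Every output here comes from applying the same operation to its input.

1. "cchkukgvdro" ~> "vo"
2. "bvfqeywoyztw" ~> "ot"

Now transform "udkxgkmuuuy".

uy

The transformation: keep one character in every 3, starting at position 2 (positions 2nd, 5th, 8th, ...), then delete the first 2 characters.
Doing the same to "udkxgkmuuuy": "uy".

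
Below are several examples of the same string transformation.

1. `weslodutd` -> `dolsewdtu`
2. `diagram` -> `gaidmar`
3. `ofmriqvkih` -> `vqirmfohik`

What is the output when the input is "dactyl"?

cadlyt

The pattern: move the last 3 characters to the front (rotate right by 3), then reverse the string.
"dactyl" → "tyldac" → "cadlyt".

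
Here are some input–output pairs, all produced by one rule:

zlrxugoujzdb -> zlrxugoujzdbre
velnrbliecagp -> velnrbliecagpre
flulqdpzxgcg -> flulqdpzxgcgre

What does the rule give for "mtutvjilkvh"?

mtutvjilkvhre

Looking at the pairs, the operation is to append "re".
"mtutvjilkvh" → "mtutvjilkvhre".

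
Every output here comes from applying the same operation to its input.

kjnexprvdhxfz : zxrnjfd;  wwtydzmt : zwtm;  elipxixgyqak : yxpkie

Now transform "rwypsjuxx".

yxurj

The rule is to sort the characters into reverse alphabetical order, then keep every other character starting from the first (positions 1st, 3rd, 5th, ...).
"rwypsjuxx" → "yxxwusrpj" → "yxurj".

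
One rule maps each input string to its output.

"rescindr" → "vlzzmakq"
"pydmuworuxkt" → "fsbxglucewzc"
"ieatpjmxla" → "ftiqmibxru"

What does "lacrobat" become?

Rule — move the last 3 characters to the front (rotate right by 3), then shift every letter 8 places forward in the alphabet (wrapping around).
On "lacrobat" that produces "jibtikzw".
(Check on "ieatpjmxla": → "xlaieatpjm" → "ftiqmibxru" ✓)

jibtikzw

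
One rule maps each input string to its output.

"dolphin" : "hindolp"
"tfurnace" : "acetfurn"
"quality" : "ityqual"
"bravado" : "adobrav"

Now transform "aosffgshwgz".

wgzaosffgsh

Looking at the pairs, the operation is to move the last 3 characters to the front (rotate right by 3).
"aosffgshwgz" → "wgzaosffgsh".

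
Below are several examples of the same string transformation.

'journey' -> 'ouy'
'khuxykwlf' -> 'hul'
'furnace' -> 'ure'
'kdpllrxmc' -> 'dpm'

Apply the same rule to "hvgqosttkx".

The rule is to swap each adjacent pair of characters (1↔2, 3↔4, ...), then keep one character in every 3, starting at position 1 (positions 1st, 4th, 7th, ...).
For "hvgqosttkx", step one produces "vhqgsottxk"; step two turns that into "vgtk".

vgtk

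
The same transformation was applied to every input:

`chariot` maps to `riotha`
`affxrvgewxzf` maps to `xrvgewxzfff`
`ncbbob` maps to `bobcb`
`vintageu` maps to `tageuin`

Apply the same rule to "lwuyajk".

yajkwu

The transformation: delete the first character, then move the first 2 characters to the end (rotate left by 2).
For "lwuyajk", step one produces "wuyajk"; step two turns that into "yajkwu".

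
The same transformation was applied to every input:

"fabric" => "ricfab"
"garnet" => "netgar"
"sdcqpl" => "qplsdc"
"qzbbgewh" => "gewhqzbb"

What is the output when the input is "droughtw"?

ghtwdrou

The rule is to swap the front and back halves of the string.
For "droughtw" the result is "ghtwdrou".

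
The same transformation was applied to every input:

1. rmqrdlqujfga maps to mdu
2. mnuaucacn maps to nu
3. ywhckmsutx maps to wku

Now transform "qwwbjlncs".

What's happening: delete the last 2 characters, then keep one character in every 3, starting at position 2 (positions 2nd, 5th, 8th, ...).
Starting from "qwwbjlncs": after the first operation, "qwwbjln"; after the second, "wj".

wj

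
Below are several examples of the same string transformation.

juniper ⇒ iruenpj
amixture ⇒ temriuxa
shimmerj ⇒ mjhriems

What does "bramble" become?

merlabb

The pattern: take characters alternately from the front and the back (1st, last, 2nd, 2nd-last, ...), then swap the first and last characters.
"bramble" → "merlabb".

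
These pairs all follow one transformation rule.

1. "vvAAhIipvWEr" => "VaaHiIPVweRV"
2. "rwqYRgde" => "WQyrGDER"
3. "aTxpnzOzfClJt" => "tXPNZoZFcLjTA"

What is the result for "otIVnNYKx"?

What's happening: move the first character to the end, then flip the case of every letter.
For "otIVnNYKx", step one produces "tIVnNYKxo"; step two turns that into "TivNnykXO".

TivNnykXO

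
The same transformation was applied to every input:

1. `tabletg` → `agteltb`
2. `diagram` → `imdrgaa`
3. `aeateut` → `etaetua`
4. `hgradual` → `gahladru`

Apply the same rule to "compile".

The transformation: swap each adjacent pair of characters (1↔2, 3↔4, ...), then take characters alternately from the front and the back (1st, last, 2nd, 2nd-last, ...).
Applying both steps to "compile": "ocpmlie", then "oeciplm".

oeciplm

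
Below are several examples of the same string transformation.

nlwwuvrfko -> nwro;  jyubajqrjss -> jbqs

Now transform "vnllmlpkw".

The rule is to keep one character in every 3, starting at position 1 (positions 1st, 4th, 7th, ...).
For "vnllmlpkw" the result is "vlp".

vlp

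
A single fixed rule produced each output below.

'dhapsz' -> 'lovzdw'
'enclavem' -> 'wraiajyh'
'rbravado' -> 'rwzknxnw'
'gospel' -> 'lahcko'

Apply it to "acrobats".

xwpowynk

What's happening: swap the front and back halves of the string, then shift every letter 4 places backward in the alphabet (wrapping around).
For "acrobats", step one produces "batsacro"; step two turns that into "xwpowynk".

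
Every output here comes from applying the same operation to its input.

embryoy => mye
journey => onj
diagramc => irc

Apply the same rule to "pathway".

awp

The transformation: move the first character to the end, then keep one character in every 3, starting at position 1 (positions 1st, 4th, 7th, ...).
Starting from "pathway": after the first operation, "athwayp"; after the second, "awp".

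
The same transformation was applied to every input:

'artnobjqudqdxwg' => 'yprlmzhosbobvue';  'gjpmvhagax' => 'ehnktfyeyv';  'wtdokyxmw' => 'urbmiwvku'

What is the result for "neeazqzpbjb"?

The pattern: shift every letter 2 places backward in the alphabet (wrapping around).
Doing the same to "neeazqzpbjb": "lccyxoxnzhz".

lccyxoxnzhz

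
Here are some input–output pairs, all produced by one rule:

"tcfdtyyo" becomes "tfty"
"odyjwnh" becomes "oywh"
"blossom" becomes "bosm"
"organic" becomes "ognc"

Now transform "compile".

cmie

Each output is the input with this applied: keep every other character starting from the first (positions 1st, 3rd, 5th, ...).
Applying that to "compile" gives "cmie".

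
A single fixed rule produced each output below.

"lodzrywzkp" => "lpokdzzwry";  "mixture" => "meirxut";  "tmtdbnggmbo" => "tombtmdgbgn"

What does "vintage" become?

veignat

The rule is to take characters alternately from the front and the back (1st, last, 2nd, 2nd-last, ...).
For "vintage" the result is "veignat".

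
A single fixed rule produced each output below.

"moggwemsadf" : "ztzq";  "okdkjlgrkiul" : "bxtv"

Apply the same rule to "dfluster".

The rule is to shift every letter 13 places forward in the alphabet (wrapping around) — i.e. ROT13, then keep one character in every 3, starting at position 1 (positions 1st, 4th, 7th, ...).
"dfluster" → "qsyhfgre" → "qhr".

qhr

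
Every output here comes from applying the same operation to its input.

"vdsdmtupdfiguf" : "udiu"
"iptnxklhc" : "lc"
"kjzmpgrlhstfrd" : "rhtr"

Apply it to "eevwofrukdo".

rko

What's happening: keep every other character starting from the first (positions 1st, 3rd, 5th, ...), then delete the first 3 characters.
Starting from "eevwofrukdo": after the first operation, "evorko"; after the second, "rko".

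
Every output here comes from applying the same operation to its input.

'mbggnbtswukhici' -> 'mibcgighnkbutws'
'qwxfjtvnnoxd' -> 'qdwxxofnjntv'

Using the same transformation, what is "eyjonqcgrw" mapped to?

ewyrjgocnq

The pattern: take characters alternately from the front and the back (1st, last, 2nd, 2nd-last, ...).
"eyjonqcgrw" → "ewyrjgocnq".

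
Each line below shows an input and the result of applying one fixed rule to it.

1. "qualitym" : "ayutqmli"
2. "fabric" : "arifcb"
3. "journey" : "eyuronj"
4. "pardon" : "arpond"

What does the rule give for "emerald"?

The transformation: sort the characters into reverse alphabetical order, then move the last character to the front.
Applying both steps to "emerald": "rmleeda", then "armleed".
(Check on "qualitym": → "yutqmlia" → "ayutqmli" ✓)

armleed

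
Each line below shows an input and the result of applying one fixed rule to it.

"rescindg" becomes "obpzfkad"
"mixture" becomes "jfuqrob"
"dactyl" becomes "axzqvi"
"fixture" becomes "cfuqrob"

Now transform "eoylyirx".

blvivfou

The pattern: shift every letter 3 places backward in the alphabet (wrapping around).
"eoylyirx" → "blvivfou".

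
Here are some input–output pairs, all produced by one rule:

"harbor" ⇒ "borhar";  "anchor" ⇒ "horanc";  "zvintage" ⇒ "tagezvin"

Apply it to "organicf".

nicforga

The rule is to swap the front and back halves of the string.
For "organicf" the result is "nicforga".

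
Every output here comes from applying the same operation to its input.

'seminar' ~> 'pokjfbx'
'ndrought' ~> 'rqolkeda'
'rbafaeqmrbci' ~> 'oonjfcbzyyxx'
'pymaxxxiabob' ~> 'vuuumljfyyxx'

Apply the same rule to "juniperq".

ronmkgfb

The transformation: sort the characters into reverse alphabetical order, then shift every letter 3 places backward in the alphabet (wrapping around).
Applying both steps to "juniperq": "urqpnjie", then "ronmkgfb".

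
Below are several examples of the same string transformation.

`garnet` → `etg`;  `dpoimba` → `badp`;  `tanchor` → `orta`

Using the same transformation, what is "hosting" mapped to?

What's happening: move the last 2 characters to the front (rotate right by 2), then delete the last 3 characters.
Starting from "hosting": after the first operation, "nghosti"; after the second, "ngho".

ngho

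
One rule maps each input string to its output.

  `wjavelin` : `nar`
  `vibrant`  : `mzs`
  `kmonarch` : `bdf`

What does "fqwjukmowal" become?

The rule is to shift every letter 9 places backward in the alphabet (wrapping around), then keep only the first 3 characters.
Applying both steps to "fqwjukmowal": "whnalbdfnrc", then "whn".
(Check on "kmonarch": → "bdferity" → "bdf" ✓)

whn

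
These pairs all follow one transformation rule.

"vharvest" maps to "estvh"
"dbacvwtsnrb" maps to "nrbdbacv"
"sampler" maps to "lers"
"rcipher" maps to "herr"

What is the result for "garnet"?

net

The pattern: move the last 3 characters to the front (rotate right by 3), then delete the last 3 characters.
For "garnet", step one produces "netgar"; step two turns that into "net".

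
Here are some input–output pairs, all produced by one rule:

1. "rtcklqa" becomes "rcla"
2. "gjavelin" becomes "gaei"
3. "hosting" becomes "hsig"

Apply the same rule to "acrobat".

Rule — keep every other character starting from the first (positions 1st, 3rd, 5th, ...).
"acrobat" → "arbt".

arbt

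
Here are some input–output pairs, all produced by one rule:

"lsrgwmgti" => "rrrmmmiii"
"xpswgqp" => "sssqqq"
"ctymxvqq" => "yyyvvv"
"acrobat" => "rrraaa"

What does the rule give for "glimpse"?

iiisss

Rule — keep one character in every 3, starting at position 3 (positions 3rd, 6th, 9th, ...), then repeat every character 3 times.
"glimpse" → "is" → "iiisss".
(Check on "lsrgwmgti": → "rmi" → "rrrmmmiii" ✓)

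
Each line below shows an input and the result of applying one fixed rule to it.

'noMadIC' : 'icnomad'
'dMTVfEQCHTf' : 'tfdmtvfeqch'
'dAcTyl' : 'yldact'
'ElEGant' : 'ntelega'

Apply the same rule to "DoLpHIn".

The pattern: move the last 2 characters to the front (rotate right by 2), then convert every letter to lowercase.
Starting from "DoLpHIn": after the first operation, "InDoLpH"; after the second, "indolph".

indolph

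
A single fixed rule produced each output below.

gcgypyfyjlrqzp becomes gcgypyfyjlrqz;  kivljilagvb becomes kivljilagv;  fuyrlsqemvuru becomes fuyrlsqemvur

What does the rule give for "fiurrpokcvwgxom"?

Looking at the pairs, the operation is to delete the last character.
So "fiurrpokcvwgxom" becomes "fiurrpokcvwgxo".

fiurrpokcvwgxo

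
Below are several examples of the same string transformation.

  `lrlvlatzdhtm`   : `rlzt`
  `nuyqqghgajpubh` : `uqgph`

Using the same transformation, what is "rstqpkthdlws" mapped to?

The rule is to keep one character in every 3, starting at position 2 (positions 2nd, 5th, 8th, ...).
Doing the same to "rstqpkthdlws": "sphw".

sphw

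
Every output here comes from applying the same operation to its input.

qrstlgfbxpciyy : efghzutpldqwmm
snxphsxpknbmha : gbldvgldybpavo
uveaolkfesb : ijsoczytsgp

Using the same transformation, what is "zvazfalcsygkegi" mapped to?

The pattern: shift every letter 12 places backward in the alphabet (wrapping around).
Doing the same to "zvazfalcsygkegi": "njontozqgmuysuw".

njontozqgmuysuw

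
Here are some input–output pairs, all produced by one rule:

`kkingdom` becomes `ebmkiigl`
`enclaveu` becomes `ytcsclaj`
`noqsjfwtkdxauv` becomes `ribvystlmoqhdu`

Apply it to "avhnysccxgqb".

aaveozytflwq

Looking at the pairs, the operation is to shift every letter 2 places backward in the alphabet (wrapping around), then swap the front and back halves of the string.
For "avhnysccxgqb", step one produces "ytflwqaaveoz"; step two turns that into "aaveozytflwq".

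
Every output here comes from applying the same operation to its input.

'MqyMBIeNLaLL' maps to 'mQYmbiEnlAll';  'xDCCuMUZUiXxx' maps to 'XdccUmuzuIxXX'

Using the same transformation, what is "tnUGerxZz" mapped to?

The pattern: flip the case of every letter.
On "tnUGerxZz" that produces "TNugERXzZ".

TNugERXzZ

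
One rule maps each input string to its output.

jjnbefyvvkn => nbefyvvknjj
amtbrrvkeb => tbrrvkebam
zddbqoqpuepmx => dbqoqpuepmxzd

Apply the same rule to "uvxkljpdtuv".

xkljpdtuvuv

In each case the input is transformed by: move the first 2 characters to the end (rotate left by 2).
For "uvxkljpdtuv" the result is "xkljpdtuvuv".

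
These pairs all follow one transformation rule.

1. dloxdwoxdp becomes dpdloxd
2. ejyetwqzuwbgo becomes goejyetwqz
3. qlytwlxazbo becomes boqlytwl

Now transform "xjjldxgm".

Rule — move the last 2 characters to the front (rotate right by 2), then delete the last 3 characters.
Starting from "xjjldxgm": after the first operation, "gmxjjldx"; after the second, "gmxjj".

gmxjj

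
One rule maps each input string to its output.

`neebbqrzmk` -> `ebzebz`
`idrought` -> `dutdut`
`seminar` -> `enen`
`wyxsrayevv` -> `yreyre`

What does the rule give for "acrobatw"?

cbwcbw

Rule — keep one character in every 3, starting at position 2 (positions 2nd, 5th, 8th, ...), then write the whole string twice.
On "acrobatw": the first step gives "cbw", and the second then gives "cbwcbw".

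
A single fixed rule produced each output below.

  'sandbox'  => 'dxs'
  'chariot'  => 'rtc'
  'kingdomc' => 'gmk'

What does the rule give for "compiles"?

pec

The rule is to keep one character in every 3, starting at position 1 (positions 1st, 4th, 7th, ...), then move the first character to the end.
Starting from "compiles": after the first operation, "cpe"; after the second, "pec".
(Check on "chariot": → "crt" → "rtc" ✓)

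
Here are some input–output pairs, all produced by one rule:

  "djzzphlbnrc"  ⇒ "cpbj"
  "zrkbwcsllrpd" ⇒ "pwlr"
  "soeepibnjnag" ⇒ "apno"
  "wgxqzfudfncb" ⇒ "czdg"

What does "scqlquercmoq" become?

oqrc

The pattern: keep one character in every 3, starting at position 2 (positions 2nd, 5th, 8th, ...), then swap the first and last characters.
On "scqlquercmoq": the first step gives "cqro", and the second then gives "oqrc".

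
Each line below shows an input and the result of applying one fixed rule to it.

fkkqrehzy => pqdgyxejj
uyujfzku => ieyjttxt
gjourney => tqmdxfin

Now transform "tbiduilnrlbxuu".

cthkmqkawttsah

The transformation: move the first 3 characters to the end (rotate left by 3), then shift every letter 1 place backward in the alphabet (wrapping around).
"tbiduilnrlbxuu" → "duilnrlbxuutbi" → "cthkmqkawttsah".
(Check on "fkkqrehzy": → "qrehzyfkk" → "pqdgyxejj" ✓)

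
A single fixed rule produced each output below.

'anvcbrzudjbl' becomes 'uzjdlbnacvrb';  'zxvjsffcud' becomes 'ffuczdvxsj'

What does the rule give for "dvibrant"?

What's happening: swap the front and back halves of the string, then swap each adjacent pair of characters (1↔2, 3↔4, ...).
On "dvibrant": the first step gives "rantdvib", and the second then gives "artnvdbi".
(Check on "anvcbrzudjbl": → "zudjblanvcbr" → "uzjdlbnacvrb" ✓)

artnvdbi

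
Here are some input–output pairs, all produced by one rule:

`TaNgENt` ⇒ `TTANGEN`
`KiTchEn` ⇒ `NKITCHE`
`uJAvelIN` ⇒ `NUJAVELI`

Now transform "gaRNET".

TGARNE

What's happening: move the last character to the front, then convert every letter to uppercase.
Starting from "gaRNET": after the first operation, "TgaRNE"; after the second, "TGARNE".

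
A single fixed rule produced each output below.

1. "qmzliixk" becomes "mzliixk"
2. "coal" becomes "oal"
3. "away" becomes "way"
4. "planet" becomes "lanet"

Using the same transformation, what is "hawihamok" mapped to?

The pattern: delete the first character.
Applying that to "hawihamok" gives "awihamok".

awihamok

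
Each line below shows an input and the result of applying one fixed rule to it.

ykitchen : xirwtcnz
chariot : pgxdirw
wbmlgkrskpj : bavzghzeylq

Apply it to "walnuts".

acjihlp

The rule is to shift every letter 11 places backward in the alphabet (wrapping around), then move the first 2 characters to the end (rotate left by 2).
So "walnuts" becomes "acjihlp".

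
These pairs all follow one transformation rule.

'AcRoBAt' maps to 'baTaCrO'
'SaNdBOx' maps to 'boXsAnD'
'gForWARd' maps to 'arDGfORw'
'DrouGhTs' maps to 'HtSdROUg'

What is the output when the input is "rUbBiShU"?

sHuRuBbI

The pattern: flip the case of every letter, then move the last 3 characters to the front (rotate right by 3).
Starting from "rUbBiShU": after the first operation, "RuBbIsHu"; after the second, "sHuRuBbI".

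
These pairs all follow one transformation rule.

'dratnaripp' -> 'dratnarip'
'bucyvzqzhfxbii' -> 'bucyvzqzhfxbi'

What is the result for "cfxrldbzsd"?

cfxrldbzs

What's happening: delete the last character.
Doing the same to "cfxrldbzsd": "cfxrldbzs".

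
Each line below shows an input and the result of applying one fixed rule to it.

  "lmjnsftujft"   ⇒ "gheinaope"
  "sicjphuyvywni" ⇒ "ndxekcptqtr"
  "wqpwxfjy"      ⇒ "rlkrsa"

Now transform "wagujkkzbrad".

rvbpeffuwm

Rule — shift every letter 5 places backward in the alphabet (wrapping around), then delete the last 2 characters.
On "wagujkkzbrad": the first step gives "rvbpeffuwmvy", and the second then gives "rvbpeffuwm".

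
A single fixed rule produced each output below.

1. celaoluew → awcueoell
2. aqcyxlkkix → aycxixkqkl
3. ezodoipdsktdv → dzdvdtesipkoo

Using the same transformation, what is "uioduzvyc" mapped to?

czdyivouu

Looking at the pairs, the operation is to sort the characters into alphabetical order, then take characters alternately from the front and the back (1st, last, 2nd, 2nd-last, ...).
Applying that to "uioduzvyc" gives "czdyivouu".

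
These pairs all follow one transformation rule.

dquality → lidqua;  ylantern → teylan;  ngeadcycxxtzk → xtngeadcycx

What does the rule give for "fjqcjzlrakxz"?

Rule — delete the last 2 characters, then move the last 2 characters to the front (rotate right by 2).
Working it through for "fjqcjzlrakxz": intermediate "fjqcjzlrak", final "akfjqcjzlr".

akfjqcjzlr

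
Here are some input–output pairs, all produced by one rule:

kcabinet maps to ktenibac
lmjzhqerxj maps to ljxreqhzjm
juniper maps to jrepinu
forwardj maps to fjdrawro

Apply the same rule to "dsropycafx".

The pattern: move the first character to the end, then reverse the string.
"dsropycafx" → "sropycafxd" → "dxfacypors".
(Check on "juniper": → "uniperj" → "jrepinu" ✓)

dxfacypors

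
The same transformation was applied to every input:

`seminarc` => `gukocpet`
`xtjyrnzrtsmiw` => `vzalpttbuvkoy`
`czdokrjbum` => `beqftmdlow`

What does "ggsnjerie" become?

iipuglktg

What's happening: swap each adjacent pair of characters (1↔2, 3↔4, ...), then shift every letter 2 places forward in the alphabet (wrapping around).
For "ggsnjerie" the result is "iipuglktg".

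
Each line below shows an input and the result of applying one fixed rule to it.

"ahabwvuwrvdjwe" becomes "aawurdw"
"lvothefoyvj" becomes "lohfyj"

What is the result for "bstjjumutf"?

The pattern: keep every other character starting from the first (positions 1st, 3rd, 5th, ...).
"bstjjumutf" → "btjmt".

btjmt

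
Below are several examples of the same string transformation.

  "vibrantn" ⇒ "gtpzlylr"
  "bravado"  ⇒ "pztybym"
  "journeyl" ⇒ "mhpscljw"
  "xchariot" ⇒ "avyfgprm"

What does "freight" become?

pdgcfer

The pattern: swap each adjacent pair of characters (1↔2, 3↔4, ...), then shift every letter 2 places backward in the alphabet (wrapping around).
Applying both steps to "freight": "rfiehgt", then "pdgcfer".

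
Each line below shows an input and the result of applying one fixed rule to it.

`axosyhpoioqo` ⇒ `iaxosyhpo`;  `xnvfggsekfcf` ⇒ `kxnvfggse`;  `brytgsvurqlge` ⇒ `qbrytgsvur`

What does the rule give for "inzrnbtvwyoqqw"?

In each case the input is transformed by: delete the last 3 characters, then move the last character to the front.
So "inzrnbtvwyoqqw" becomes "oinzrnbtvwy".

oinzrnbtvwy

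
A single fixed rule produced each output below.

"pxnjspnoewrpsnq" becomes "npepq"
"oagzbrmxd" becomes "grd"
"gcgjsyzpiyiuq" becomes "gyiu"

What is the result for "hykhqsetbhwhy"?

ksbh

Each output is the input with this applied: keep one character in every 3, starting at position 3 (positions 3rd, 6th, 9th, ...).
For "hykhqsetbhwhy" the result is "ksbh".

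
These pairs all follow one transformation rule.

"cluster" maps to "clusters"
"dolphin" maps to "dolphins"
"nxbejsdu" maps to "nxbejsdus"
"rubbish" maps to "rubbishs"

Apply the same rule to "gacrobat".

The pattern: append "s".
For "gacrobat" the result is "gacrobats".

gacrobats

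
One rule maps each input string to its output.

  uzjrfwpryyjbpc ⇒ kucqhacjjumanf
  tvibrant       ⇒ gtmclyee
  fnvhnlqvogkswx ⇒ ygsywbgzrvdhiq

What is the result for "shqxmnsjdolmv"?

In each case the input is transformed by: move the first character to the end, then shift every letter 11 places forward in the alphabet (wrapping around).
On "shqxmnsjdolmv": the first step gives "hqxmnsjdolmvs", and the second then gives "sbixyduozwxgd".

sbixyduozwxgd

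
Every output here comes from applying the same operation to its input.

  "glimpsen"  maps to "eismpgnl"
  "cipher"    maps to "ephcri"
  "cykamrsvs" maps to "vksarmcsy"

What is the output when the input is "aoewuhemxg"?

xemweuhago

The pattern: take characters alternately from the front and the back (1st, last, 2nd, 2nd-last, ...), then move the first 3 characters to the end (rotate left by 3).
Working it through for "aoewuhemxg": intermediate "agoxemweuh", final "xemweuhago".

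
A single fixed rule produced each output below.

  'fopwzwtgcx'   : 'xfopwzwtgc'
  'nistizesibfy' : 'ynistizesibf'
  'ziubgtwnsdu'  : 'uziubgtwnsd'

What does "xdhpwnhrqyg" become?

The transformation: move the last character to the front.
On "xdhpwnhrqyg" that produces "gxdhpwnhrqy".

gxdhpwnhrqy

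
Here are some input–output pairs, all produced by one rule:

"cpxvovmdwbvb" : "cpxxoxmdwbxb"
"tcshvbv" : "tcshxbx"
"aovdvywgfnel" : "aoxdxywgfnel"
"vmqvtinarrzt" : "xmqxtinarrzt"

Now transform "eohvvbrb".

eohxxbrb

The rule is to replace every "v" with "x".
So "eohvvbrb" becomes "eohxxbrb".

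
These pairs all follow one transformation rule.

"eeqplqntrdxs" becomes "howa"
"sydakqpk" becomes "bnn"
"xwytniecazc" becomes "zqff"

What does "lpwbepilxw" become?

The pattern: shift every letter 3 places forward in the alphabet (wrapping around), then keep one character in every 3, starting at position 2 (positions 2nd, 5th, 8th, ...).
For "lpwbepilxw", step one produces "oszehsloaz"; step two turns that into "sho".

sho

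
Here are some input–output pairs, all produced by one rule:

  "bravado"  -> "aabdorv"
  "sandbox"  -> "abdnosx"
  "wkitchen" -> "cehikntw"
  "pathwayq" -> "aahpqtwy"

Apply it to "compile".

Rule — sort the characters into alphabetical order.
Applying that to "compile" gives "ceilmop".

ceilmop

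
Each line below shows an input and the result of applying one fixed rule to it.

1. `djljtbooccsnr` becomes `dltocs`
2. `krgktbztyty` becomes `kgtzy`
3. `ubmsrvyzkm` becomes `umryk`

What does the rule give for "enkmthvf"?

The pattern: delete the last character, then keep every other character starting from the first (positions 1st, 3rd, 5th, ...).
Applying both steps to "enkmthvf": "enkmthv", then "ektv".
(Check on "ubmsrvyzkm": → "ubmsrvyzk" → "umryk" ✓)

ektv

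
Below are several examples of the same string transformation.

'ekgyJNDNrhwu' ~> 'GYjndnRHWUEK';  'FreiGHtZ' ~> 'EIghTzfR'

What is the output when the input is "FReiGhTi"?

Looking at the pairs, the operation is to move the first 2 characters to the end (rotate left by 2), then flip the case of every letter.
Starting from "FReiGhTi": after the first operation, "eiGhTiFR"; after the second, "EIgHtIfr".
(Check on "FreiGHtZ": → "eiGHtZFr" → "EIghTzfR" ✓)

EIgHtIfr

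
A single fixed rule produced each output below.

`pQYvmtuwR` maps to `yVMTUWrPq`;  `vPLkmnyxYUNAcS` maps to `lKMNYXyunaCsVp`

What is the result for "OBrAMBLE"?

Rule — move the first 2 characters to the end (rotate left by 2), then flip the case of every letter.
For "OBrAMBLE", step one produces "rAMBLEOB"; step two turns that into "Rambleob".

Rambleob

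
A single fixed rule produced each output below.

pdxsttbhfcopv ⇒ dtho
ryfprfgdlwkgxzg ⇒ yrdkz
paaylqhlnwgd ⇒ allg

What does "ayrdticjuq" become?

ytj

Each output is the input with this applied: keep one character in every 3, starting at position 2 (positions 2nd, 5th, 8th, ...).
So "ayrdticjuq" becomes "ytj".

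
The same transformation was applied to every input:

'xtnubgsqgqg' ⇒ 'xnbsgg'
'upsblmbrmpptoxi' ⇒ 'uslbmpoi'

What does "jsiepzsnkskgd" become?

Each output is the input with this applied: keep every other character starting from the first (positions 1st, 3rd, 5th, ...).
Doing the same to "jsiepzsnkskgd": "jipskkd".

jipskkd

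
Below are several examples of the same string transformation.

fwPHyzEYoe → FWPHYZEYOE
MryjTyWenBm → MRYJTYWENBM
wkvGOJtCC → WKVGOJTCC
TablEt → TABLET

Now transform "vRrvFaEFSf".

VRRVFAEFSF

In each case the input is transformed by: convert every letter to uppercase.
"vRrvFaEFSf" → "VRRVFAEFSF".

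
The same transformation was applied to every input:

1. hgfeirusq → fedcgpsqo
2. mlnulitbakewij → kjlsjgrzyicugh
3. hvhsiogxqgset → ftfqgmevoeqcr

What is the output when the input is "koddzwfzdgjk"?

In each case the input is transformed by: shift every letter 2 places backward in the alphabet (wrapping around).
So "koddzwfzdgjk" becomes "imbbxudxbehi".

imbbxudxbehi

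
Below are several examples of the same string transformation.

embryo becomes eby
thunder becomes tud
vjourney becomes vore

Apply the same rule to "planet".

pae

In each case the input is transformed by: move the last character to the front, then keep every other character starting from the second (positions 2nd, 4th, 6th, ...).
"planet" → "tplane" → "pae".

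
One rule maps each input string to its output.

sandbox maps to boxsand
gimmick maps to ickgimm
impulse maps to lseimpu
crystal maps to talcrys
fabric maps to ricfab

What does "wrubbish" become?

ishwrubb

Looking at the pairs, the operation is to move the last 3 characters to the front (rotate right by 3).
On "wrubbish" that produces "ishwrubb".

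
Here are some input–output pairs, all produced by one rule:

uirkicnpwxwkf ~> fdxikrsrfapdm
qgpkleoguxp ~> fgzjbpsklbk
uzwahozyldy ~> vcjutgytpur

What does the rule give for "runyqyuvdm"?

tltpqyhmpi

The rule is to shift every letter 5 places backward in the alphabet (wrapping around), then move the first 3 characters to the end (rotate left by 3).
"runyqyuvdm" → "mpitltpqyh" → "tltpqyhmpi".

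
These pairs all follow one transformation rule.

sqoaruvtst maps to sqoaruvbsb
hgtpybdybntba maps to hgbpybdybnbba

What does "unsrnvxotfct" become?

unsrnvxobfcb

In each case the input is transformed by: replace every "t" with "b".
For "unsrnvxotfct" the result is "unsrnvxobfcb".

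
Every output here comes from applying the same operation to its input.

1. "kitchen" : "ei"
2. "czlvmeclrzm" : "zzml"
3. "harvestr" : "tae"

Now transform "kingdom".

The rule is to move the last 3 characters to the front (rotate right by 3), then keep one character in every 3, starting at position 2 (positions 2nd, 5th, 8th, ...).
Working it through for "kingdom": intermediate "domking", final "oi".

oi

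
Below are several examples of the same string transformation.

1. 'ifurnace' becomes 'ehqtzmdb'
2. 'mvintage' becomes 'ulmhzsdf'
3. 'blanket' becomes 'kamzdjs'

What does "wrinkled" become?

qvmhkjcd

Each output is the input with this applied: shift every letter 1 place backward in the alphabet (wrapping around), then swap each adjacent pair of characters (1↔2, 3↔4, ...).
On "wrinkled": the first step gives "vqhmjkdc", and the second then gives "qvmhkjcd".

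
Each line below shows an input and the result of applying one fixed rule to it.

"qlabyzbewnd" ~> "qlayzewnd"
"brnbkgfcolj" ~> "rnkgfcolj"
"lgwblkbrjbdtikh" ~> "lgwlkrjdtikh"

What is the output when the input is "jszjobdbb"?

jszjod

The rule is to remove every "b".
On "jszjobdbb" that produces "jszjod".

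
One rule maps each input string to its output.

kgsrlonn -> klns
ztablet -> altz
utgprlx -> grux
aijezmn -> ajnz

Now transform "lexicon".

clnx

Each output is the input with this applied: keep every other character starting from the first (positions 1st, 3rd, 5th, ...), then sort the characters into alphabetical order.
"lexicon" → "clnx".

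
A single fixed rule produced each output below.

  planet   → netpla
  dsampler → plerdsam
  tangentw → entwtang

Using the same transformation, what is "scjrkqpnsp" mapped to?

qpnspscjrk

Each output is the input with this applied: swap the front and back halves of the string.
"scjrkqpnsp" → "qpnspscjrk".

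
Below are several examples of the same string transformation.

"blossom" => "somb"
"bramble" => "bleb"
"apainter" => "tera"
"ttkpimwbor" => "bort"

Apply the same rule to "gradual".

Rule — move the last 3 characters to the front (rotate right by 3), then keep only the first 4 characters.
"gradual" → "ualg".

ualg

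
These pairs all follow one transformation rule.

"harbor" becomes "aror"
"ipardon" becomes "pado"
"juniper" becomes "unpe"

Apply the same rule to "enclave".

ncav

What's happening: double every character, then keep one character in every 3, starting at position 3 (positions 3rd, 6th, 9th, ...).
Applying that to "enclave" gives "ncav".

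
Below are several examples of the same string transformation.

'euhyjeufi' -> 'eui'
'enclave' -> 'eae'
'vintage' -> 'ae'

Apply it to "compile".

Looking at the pairs, the operation is to keep every other character starting from the first (positions 1st, 3rd, 5th, ...), then keep only the vowels.
Working it through for "compile": intermediate "cmie", final "ie".

ie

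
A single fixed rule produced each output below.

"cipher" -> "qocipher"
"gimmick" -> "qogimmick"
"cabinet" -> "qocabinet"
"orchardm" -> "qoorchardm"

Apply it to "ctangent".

qoctangent

In each case the input is transformed by: prepend "qo".
Applying that to "ctangent" gives "qoctangent".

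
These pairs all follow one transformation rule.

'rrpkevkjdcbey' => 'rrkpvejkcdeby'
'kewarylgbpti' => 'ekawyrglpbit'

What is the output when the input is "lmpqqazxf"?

The transformation: swap each adjacent pair of characters (1↔2, 3↔4, ...).
On "lmpqqazxf" that produces "mlqpaqxzf".

mlqpaqxzf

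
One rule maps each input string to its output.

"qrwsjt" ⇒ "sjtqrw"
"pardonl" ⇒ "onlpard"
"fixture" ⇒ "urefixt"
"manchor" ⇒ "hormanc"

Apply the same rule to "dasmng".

mngdas

The transformation: move the last 3 characters to the front (rotate right by 3).
"dasmng" → "mngdas".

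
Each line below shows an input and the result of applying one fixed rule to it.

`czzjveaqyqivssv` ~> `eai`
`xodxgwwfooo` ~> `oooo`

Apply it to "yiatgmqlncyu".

iau

The rule is to keep only the vowels.
Doing the same to "yiatgmqlncyu": "iau".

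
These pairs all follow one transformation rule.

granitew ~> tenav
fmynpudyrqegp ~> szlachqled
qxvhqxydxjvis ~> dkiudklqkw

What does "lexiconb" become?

yrkvp

Looking at the pairs, the operation is to delete the last 3 characters, then shift every letter 13 places forward in the alphabet (wrapping around) — i.e. ROT13.
Working it through for "lexiconb": intermediate "lexic", final "yrkvp".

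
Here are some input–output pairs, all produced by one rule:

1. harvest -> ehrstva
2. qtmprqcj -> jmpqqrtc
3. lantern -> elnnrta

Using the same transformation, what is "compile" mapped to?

What's happening: sort the characters into alphabetical order, then move the first character to the end.
Doing the same to "compile": "eilmopc".

eilmopc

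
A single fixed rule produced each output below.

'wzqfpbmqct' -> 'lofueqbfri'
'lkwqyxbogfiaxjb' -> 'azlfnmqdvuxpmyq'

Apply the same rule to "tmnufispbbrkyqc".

ibcjuxheqqgznfr

In each case the input is transformed by: shift every letter 11 places backward in the alphabet (wrapping around).
On "tmnufispbbrkyqc" that produces "ibcjuxheqqgznfr".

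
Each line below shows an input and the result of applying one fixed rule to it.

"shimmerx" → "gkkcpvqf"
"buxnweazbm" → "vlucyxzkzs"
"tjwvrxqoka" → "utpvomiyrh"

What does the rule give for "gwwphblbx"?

unfzjzveu

The pattern: move the first 2 characters to the end (rotate left by 2), then shift every letter 2 places backward in the alphabet (wrapping around).
So "gwwphblbx" becomes "unfzjzveu".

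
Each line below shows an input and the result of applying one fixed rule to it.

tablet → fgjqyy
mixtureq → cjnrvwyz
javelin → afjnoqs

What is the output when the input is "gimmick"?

What's happening: shift every letter 5 places forward in the alphabet (wrapping around), then sort the characters into alphabetical order.
For "gimmick", step one produces "lnrrnhp"; step two turns that into "hlnnprr".

hlnnprr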